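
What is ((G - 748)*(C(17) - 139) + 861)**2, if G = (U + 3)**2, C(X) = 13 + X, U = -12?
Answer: 5411662096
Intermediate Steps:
G = 81 (G = (-12 + 3)**2 = (-9)**2 = 81)
((G - 748)*(C(17) - 139) + 861)**2 = ((81 - 748)*((13 + 17) - 139) + 861)**2 = (-667*(30 - 139) + 861)**2 = (-667*(-109) + 861)**2 = (72703 + 861)**2 = 73564**2 = 5411662096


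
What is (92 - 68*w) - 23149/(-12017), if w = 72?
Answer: -57706519/12017 ≈ -4802.1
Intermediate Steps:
(92 - 68*w) - 23149/(-12017) = (92 - 68*72) - 23149/(-12017) = (92 - 4896) - 23149*(-1)/12017 = -4804 - 1*(-23149/12017) = -4804 + 23149/12017 = -57706519/12017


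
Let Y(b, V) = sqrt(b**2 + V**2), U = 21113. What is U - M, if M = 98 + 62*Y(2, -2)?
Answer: 21015 - 124*sqrt(2) ≈ 20840.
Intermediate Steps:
Y(b, V) = sqrt(V**2 + b**2)
M = 98 + 124*sqrt(2) (M = 98 + 62*sqrt((-2)**2 + 2**2) = 98 + 62*sqrt(4 + 4) = 98 + 62*sqrt(8) = 98 + 62*(2*sqrt(2)) = 98 + 124*sqrt(2) ≈ 273.36)
U - M = 21113 - (98 + 124*sqrt(2)) = 21113 + (-98 - 124*sqrt(2)) = 21015 - 124*sqrt(2)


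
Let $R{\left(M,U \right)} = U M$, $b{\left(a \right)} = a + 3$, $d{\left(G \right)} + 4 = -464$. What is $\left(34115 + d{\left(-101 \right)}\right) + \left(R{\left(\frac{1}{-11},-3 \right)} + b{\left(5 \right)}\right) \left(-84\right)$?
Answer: $\frac{362473}{11} \approx 32952.0$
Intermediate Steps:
$d{\left(G \right)} = -468$ ($d{\left(G \right)} = -4 - 464 = -468$)
$b{\left(a \right)} = 3 + a$
$R{\left(M,U \right)} = M U$
$\left(34115 + d{\left(-101 \right)}\right) + \left(R{\left(\frac{1}{-11},-3 \right)} + b{\left(5 \right)}\right) \left(-84\right) = \left(34115 - 468\right) + \left(\frac{1}{-11} \left(-3\right) + \left(3 + 5\right)\right) \left(-84\right) = 33647 + \left(\left(- \frac{1}{11}\right) \left(-3\right) + 8\right) \left(-84\right) = 33647 + \left(\frac{3}{11} + 8\right) \left(-84\right) = 33647 + \frac{91}{11} \left(-84\right) = 33647 - \frac{7644}{11} = \frac{362473}{11}$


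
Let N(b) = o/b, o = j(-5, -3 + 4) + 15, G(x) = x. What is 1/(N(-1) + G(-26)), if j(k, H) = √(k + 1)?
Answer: -41/1685 + 2*I/1685 ≈ -0.024332 + 0.0011869*I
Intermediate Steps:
j(k, H) = √(1 + k)
o = 15 + 2*I (o = √(1 - 5) + 15 = √(-4) + 15 = 2*I + 15 = 15 + 2*I ≈ 15.0 + 2.0*I)
N(b) = (15 + 2*I)/b
1/(N(-1) + G(-26)) = 1/((15 + 2*I)/(-1) - 26) = 1/(-(15 + 2*I) - 26) = 1/((-15 - 2*I) - 26) = 1/(-41 - 2*I) = (-41 + 2*I)/1685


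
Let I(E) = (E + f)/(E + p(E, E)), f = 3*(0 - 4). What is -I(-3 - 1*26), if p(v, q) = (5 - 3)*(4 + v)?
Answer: -41/79 ≈ -0.51899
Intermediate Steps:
f = -12 (f = 3*(-4) = -12)
p(v, q) = 8 + 2*v (p(v, q) = 2*(4 + v) = 8 + 2*v)
I(E) = (-12 + E)/(8 + 3*E) (I(E) = (E - 12)/(E + (8 + 2*E)) = (-12 + E)/(8 + 3*E))
-I(-3 - 1*26) = -(-12 + (-3 - 1*26))/(8 + 3*(-3 - 1*26)) = -(-12 + (-3 - 26))/(8 + 3*(-3 - 26)) = -(-12 - 29)/(8 + 3*(-29)) = -(-41)/(8 - 87) = -(-41)/(-79) = -(-1)*(-41)/79 = -1*41/79 = -41/79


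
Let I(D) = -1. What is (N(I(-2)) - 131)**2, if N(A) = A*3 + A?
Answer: 18225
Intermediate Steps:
N(A) = 4*A (N(A) = 3*A + A = 4*A)
(N(I(-2)) - 131)**2 = (4*(-1) - 131)**2 = (-4 - 131)**2 = (-135)**2 = 18225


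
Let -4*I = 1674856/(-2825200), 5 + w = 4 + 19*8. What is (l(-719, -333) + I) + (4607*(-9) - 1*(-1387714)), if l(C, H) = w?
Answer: 1901927674557/1412600 ≈ 1.3464e+6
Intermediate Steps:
w = 151 (w = -5 + (4 + 19*8) = -5 + (4 + 152) = -5 + 156 = 151)
l(C, H) = 151
I = 209357/1412600 (I = -418714/(-2825200) = -418714*(-1)/2825200 = -1/4*(-209357/353150) = 209357/1412600 ≈ 0.14821)
(l(-719, -333) + I) + (4607*(-9) - 1*(-1387714)) = (151 + 209357/1412600) + (4607*(-9) - 1*(-1387714)) = 213511957/1412600 + (-41463 + 1387714) = 213511957/1412600 + 1346251 = 1901927674557/1412600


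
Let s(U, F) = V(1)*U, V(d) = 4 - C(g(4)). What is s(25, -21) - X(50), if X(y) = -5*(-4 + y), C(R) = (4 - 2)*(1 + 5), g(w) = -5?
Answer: 30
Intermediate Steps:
C(R) = 12 (C(R) = 2*6 = 12)
V(d) = -8 (V(d) = 4 - 1*12 = 4 - 12 = -8)
s(U, F) = -8*U
X(y) = 20 - 5*y
s(25, -21) - X(50) = -8*25 - (20 - 5*50) = -200 - (20 - 250) = -200 - 1*(-230) = -200 + 230 = 30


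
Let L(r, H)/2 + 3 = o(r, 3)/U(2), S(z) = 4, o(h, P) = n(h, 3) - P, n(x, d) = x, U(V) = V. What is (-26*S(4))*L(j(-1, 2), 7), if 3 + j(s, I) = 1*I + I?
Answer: 832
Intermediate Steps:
o(h, P) = h - P
j(s, I) = -3 + 2*I (j(s, I) = -3 + (1*I + I) = -3 + (I + I) = -3 + 2*I)
L(r, H) = -9 + r (L(r, H) = -6 + 2*((r - 1*3)/2) = -6 + 2*((r - 3)*(½)) = -6 + 2*((-3 + r)*(½)) = -6 + 2*(-3/2 + r/2) = -6 + (-3 + r) = -9 + r)
(-26*S(4))*L(j(-1, 2), 7) = (-26*4)*(-9 + (-3 + 2*2)) = -104*(-9 + (-3 + 4)) = -104*(-9 + 1) = -104*(-8) = 832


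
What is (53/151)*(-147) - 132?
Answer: -27723/151 ≈ -183.60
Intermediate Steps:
(53/151)*(-147) - 132 = -7791/151 - 132 = -27723/151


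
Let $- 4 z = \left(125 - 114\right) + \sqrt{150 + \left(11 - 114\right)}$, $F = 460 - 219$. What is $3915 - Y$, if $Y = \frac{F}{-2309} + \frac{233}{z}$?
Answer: $\frac{346315046}{85433} - \frac{466 \sqrt{47}}{37} \approx 3967.3$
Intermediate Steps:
$F = 241$
$z = - \frac{11}{4} - \frac{\sqrt{47}}{4}$ ($z = - \frac{\left(125 - 114\right) + \sqrt{150 + \left(11 - 114\right)}}{4} = - \frac{11 + \sqrt{150 - 103}}{4} = - \frac{11 + \sqrt{47}}{4} = - \frac{11}{4} - \frac{\sqrt{47}}{4} \approx -4.4639$)
$Y = - \frac{241}{2309} + \frac{233}{- \frac{11}{4} - \frac{\sqrt{47}}{4}}$ ($Y = \frac{241}{-2309} + \frac{233}{- \frac{11}{4} - \frac{\sqrt{47}}{4}} = 241 \left(- \frac{1}{2309}\right) + \frac{233}{- \frac{11}{4} - \frac{\sqrt{47}}{4}} = - \frac{241}{2309} + \frac{233}{- \frac{11}{4} - \frac{\sqrt{47}}{4}} \approx -52.301$)
$3915 - Y = 3915 - \left(- \frac{11844851}{85433} + \frac{466 \sqrt{47}}{37}\right) = 3915 + \left(\frac{11844851}{85433} - \frac{466 \sqrt{47}}{37}\right) = \frac{346315046}{85433} - \frac{466 \sqrt{47}}{37}$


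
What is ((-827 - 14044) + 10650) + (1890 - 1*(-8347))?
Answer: 6016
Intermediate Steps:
((-827 - 14044) + 10650) + (1890 - 1*(-8347)) = (-14871 + 10650) + (1890 + 8347) = -4221 + 10237 = 6016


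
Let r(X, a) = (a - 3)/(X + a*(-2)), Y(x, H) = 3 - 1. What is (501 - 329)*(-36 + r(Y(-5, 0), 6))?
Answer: -31218/5 ≈ -6243.6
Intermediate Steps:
Y(x, H) = 2
r(X, a) = (-3 + a)/(X - 2*a)
(501 - 329)*(-36 + r(Y(-5, 0), 6)) = (501 - 329)*(-36 + (-3 + 6)/(2 - 2*6)) = 172*(-36 + 3/(2 - 12)) = 172*(-36 + 3/(-10)) = 172*(-36 - ⅒*3) = 172*(-36 - 3/10) = 172*(-363/10) = -31218/5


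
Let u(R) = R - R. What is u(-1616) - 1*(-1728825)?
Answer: 1728825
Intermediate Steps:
u(R) = 0
u(-1616) - 1*(-1728825) = 0 - 1*(-1728825) = 0 + 1728825 = 1728825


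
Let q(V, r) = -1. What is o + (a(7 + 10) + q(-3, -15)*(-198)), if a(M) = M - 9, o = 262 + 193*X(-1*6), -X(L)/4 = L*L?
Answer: -27324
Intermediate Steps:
X(L) = -4*L**2 (X(L) = -4*L*L = -4*L**2)
o = -27530 (o = 262 + 193*(-4*(-1*6)**2) = 262 + 193*(-4*(-6)**2) = 262 + 193*(-4*36) = 262 + 193*(-144) = 262 - 27792 = -27530)
a(M) = -9 + M
o + (a(7 + 10) + q(-3, -15)*(-198)) = -27530 + ((-9 + (7 + 10)) - 1*(-198)) = -27530 + ((-9 + 17) + 198) = -27530 + (8 + 198) = -27530 + 206 = -27324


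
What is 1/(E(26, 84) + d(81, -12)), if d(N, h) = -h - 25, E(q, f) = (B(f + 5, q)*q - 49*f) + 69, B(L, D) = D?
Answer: -1/3384 ≈ -0.00029551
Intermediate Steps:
E(q, f) = 69 + q² - 49*f (E(q, f) = (q*q - 49*f) + 69 = (q² - 49*f) + 69 = 69 + q² - 49*f)
d(N, h) = -25 - h
1/(E(26, 84) + d(81, -12)) = 1/((69 + 26² - 49*84) + (-25 - 1*(-12))) = 1/((69 + 676 - 4116) + (-25 + 12)) = 1/(-3371 - 13) = 1/(-3384) = -1/3384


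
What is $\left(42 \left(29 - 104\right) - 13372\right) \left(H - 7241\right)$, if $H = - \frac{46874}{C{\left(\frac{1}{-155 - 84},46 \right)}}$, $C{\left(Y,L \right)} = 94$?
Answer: $\frac{6010108808}{47} \approx 1.2787 \cdot 10^{8}$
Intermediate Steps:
$H = - \frac{23437}{47}$ ($H = - \frac{46874}{94} = \left(-46874\right) \frac{1}{94} = - \frac{23437}{47} \approx -498.66$)
$\left(42 \left(29 - 104\right) - 13372\right) \left(H - 7241\right) = \left(42 \left(29 - 104\right) - 13372\right) \left(- \frac{23437}{47} - 7241\right) = \left(42 \left(-75\right) - 13372\right) \left(- \frac{363764}{47}\right) = \left(-3150 - 13372\right) \left(- \frac{363764}{47}\right) = \left(-16522\right) \left(- \frac{363764}{47}\right) = \frac{6010108808}{47}$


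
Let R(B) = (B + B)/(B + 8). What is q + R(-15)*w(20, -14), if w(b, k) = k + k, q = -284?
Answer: -404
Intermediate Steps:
R(B) = 2*B/(8 + B) (R(B) = (2*B)/(8 + B) = 2*B/(8 + B))
w(b, k) = 2*k
q + R(-15)*w(20, -14) = -284 + (2*(-15)/(8 - 15))*(2*(-14)) = -284 + (2*(-15)/(-7))*(-28) = -284 + (2*(-15)*(-⅐))*(-28) = -284 + (30/7)*(-28) = -284 - 120 = -404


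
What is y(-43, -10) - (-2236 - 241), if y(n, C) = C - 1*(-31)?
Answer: 2498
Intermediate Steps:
y(n, C) = 31 + C (y(n, C) = C + 31 = 31 + C)
y(-43, -10) - (-2236 - 241) = (31 - 10) - (-2236 - 241) = 21 - 1*(-2477) = 21 + 2477 = 2498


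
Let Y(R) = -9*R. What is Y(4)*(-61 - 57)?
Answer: 4248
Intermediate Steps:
Y(4)*(-61 - 57) = (-9*4)*(-61 - 57) = -36*(-118) = 4248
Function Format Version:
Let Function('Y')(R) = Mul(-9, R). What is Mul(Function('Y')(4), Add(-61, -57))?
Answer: 4248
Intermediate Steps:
Mul(Function('Y')(4), Add(-61, -57)) = Mul(Mul(-9, 4), Add(-61, -57)) = Mul(-36, -118) = 4248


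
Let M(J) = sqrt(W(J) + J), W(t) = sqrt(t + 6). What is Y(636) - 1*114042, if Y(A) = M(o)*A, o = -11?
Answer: -114042 + 636*sqrt(-11 + I*sqrt(5)) ≈ -1.1383e+5 + 2120.1*I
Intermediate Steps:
W(t) = sqrt(6 + t)
M(J) = sqrt(J + sqrt(6 + J)) (M(J) = sqrt(sqrt(6 + J) + J) = sqrt(J + sqrt(6 + J)))
Y(A) = A*sqrt(-11 + I*sqrt(5)) (Y(A) = sqrt(-11 + sqrt(6 - 11))*A = sqrt(-11 + sqrt(-5))*A = sqrt(-11 + I*sqrt(5))*A = A*sqrt(-11 + I*sqrt(5)))
Y(636) - 1*114042 = 636*sqrt(-11 + I*sqrt(5)) - 1*114042 = 636*sqrt(-11 + I*sqrt(5)) - 114042 = -114042 + 636*sqrt(-11 + I*sqrt(5))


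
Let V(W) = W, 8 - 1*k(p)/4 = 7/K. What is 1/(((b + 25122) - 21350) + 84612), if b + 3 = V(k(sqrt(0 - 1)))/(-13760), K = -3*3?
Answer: 30960/2736275681 ≈ 1.1315e-5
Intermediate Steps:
K = -9
k(p) = 316/9 (k(p) = 32 - 28/(-9) = 32 - 28*(-1)/9 = 32 - 4*(-7/9) = 32 + 28/9 = 316/9)
b = -92959/30960 (b = -3 + (316/9)/(-13760) = -3 + (316/9)*(-1/13760) = -3 - 79/30960 = -92959/30960 ≈ -3.0026)
1/(((b + 25122) - 21350) + 84612) = 1/(((-92959/30960 + 25122) - 21350) + 84612) = 1/((777684161/30960 - 21350) + 84612) = 1/(116688161/30960 + 84612) = 1/(2736275681/30960) = 30960/2736275681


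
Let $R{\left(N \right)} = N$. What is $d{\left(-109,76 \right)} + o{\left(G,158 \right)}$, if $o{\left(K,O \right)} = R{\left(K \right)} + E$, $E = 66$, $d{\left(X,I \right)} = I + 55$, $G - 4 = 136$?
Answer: $337$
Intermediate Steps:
$G = 140$ ($G = 4 + 136 = 140$)
$d{\left(X,I \right)} = 55 + I$
$o{\left(K,O \right)} = 66 + K$ ($o{\left(K,O \right)} = K + 66 = 66 + K$)
$d{\left(-109,76 \right)} + o{\left(G,158 \right)} = \left(55 + 76\right) + \left(66 + 140\right) = 131 + 206 = 337$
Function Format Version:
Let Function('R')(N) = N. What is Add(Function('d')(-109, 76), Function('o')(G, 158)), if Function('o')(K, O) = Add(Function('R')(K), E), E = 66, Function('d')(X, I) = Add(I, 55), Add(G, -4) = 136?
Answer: 337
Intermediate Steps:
G = 140 (G = Add(4, 136) = 140)
Function('d')(X, I) = Add(55, I)
Function('o')(K, O) = Add(66, K) (Function('o')(K, O) = Add(K, 66) = Add(66, K))
Add(Function('d')(-109, 76), Function('o')(G, 158)) = Add(Add(55, 76), Add(66, 140)) = Add(131, 206) = 337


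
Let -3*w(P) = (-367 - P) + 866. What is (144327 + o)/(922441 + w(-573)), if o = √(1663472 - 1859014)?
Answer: 432981/2766251 + 3*I*√195542/2766251 ≈ 0.15652 + 0.00047957*I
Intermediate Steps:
w(P) = -499/3 + P/3 (w(P) = -((-367 - P) + 866)/3 = -(499 - P)/3 = -499/3 + P/3)
o = I*√195542 (o = √(-195542) = I*√195542 ≈ 442.2*I)
(144327 + o)/(922441 + w(-573)) = (144327 + I*√195542)/(922441 + (-499/3 + (⅓)*(-573))) = (144327 + I*√195542)/(922441 + (-499/3 - 191)) = (144327 + I*√195542)/(922441 - 1072/3) = (144327 + I*√195542)/(2766251/3) = (144327 + I*√195542)*(3/2766251) = 432981/2766251 + 3*I*√195542/2766251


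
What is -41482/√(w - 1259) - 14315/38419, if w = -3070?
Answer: -14315/38419 + 41482*I*√481/1443 ≈ -0.3726 + 630.47*I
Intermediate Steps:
-41482/√(w - 1259) - 14315/38419 = -41482/√(-3070 - 1259) - 14315/38419 = -41482*(-I*√481/1443) - 14315*1/38419 = -41482*(-I*√481/1443) - 14315/38419 = -(-41482)*I*√481/1443 - 14315/38419 = 41482*I*√481/1443 - 14315/38419 = -14315/38419 + 41482*I*√481/1443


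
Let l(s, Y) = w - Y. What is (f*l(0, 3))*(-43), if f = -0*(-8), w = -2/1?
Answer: 0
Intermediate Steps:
w = -2 (w = -2*1 = -2)
l(s, Y) = -2 - Y
f = 0 (f = -1*0 = 0)
(f*l(0, 3))*(-43) = (0*(-2 - 1*3))*(-43) = (0*(-2 - 3))*(-43) = (0*(-5))*(-43) = 0*(-43) = 0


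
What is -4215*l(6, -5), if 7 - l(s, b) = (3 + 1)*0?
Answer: -29505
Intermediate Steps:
l(s, b) = 7 (l(s, b) = 7 - (3 + 1)*0 = 7 - 4*0 = 7 - 1*0 = 7 + 0 = 7)
-4215*l(6, -5) = -4215*7 = -29505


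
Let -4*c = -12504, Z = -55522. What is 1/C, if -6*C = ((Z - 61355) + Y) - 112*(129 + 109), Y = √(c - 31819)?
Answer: 430599/10300875391 + 3*I*√28693/10300875391 ≈ 4.1802e-5 + 4.9333e-8*I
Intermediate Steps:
c = 3126 (c = -¼*(-12504) = 3126)
Y = I*√28693 (Y = √(3126 - 31819) = √(-28693) = I*√28693 ≈ 169.39*I)
C = 143533/6 - I*√28693/6 (C = -(((-55522 - 61355) + I*√28693) - 112*(129 + 109))/6 = -((-116877 + I*√28693) - 112*238)/6 = -((-116877 + I*√28693) - 26656)/6 = -(-143533 + I*√28693)/6 = 143533/6 - I*√28693/6 ≈ 23922.0 - 28.232*I)
1/C = 1/(143533/6 - I*√28693/6)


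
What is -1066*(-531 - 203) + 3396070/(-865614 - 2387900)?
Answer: 1272844556073/1626757 ≈ 7.8244e+5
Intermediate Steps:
-1066*(-531 - 203) + 3396070/(-865614 - 2387900) = -1066*(-734) + 3396070/(-3253514) = 782444 + 3396070*(-1/3253514) = 782444 - 1698035/1626757 = 1272844556073/1626757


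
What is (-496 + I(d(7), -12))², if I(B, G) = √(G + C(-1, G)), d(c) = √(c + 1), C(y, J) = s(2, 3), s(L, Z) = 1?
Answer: (496 - I*√11)² ≈ 2.4601e+5 - 3290.0*I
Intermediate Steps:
C(y, J) = 1
d(c) = √(1 + c)
I(B, G) = √(1 + G) (I(B, G) = √(G + 1) = √(1 + G))
(-496 + I(d(7), -12))² = (-496 + √(1 - 12))² = (-496 + √(-11))² = (-496 + I*√11)²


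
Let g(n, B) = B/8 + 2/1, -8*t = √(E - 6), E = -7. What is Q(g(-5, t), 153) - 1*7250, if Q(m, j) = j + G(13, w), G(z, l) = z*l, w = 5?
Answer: -7032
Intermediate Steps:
t = -I*√13/8 (t = -√(-7 - 6)/8 = -I*√13/8 ≈ -0.45069*I)
g(n, B) = 2 + B/8 (g(n, B) = B*(⅛) + 2*1 = B/8 + 2 = 2 + B/8)
G(z, l) = l*z
Q(m, j) = 65 + j (Q(m, j) = j + 5*13 = j + 65 = 65 + j)
Q(g(-5, t), 153) - 1*7250 = (65 + 153) - 1*7250 = 218 - 7250 = -7032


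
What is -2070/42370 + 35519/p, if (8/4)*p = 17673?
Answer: 297329695/74880501 ≈ 3.9707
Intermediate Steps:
p = 17673/2 (p = (1/2)*17673 = 17673/2 ≈ 8836.5)
-2070/42370 + 35519/p = -2070/42370 + 35519/(17673/2) = -2070*1/42370 + 35519*(2/17673) = -207/4237 + 71038/17673 = 297329695/74880501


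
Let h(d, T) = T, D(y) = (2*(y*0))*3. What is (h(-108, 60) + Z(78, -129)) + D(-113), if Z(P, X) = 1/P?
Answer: 4681/78 ≈ 60.013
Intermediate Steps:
D(y) = 0 (D(y) = (2*0)*3 = 0*3 = 0)
(h(-108, 60) + Z(78, -129)) + D(-113) = (60 + 1/78) + 0 = 4681/78 + 0 = 4681/78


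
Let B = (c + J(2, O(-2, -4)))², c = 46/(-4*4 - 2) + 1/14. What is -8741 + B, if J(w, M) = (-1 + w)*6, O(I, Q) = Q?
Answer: -138575867/15876 ≈ -8728.6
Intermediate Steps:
J(w, M) = -6 + 6*w
c = -313/126 (c = 46/(-16 - 2) + 1*(1/14) = 46/(-18) + 1/14 = 46*(-1/18) + 1/14 = -23/9 + 1/14 = -313/126 ≈ -2.4841)
B = 196249/15876 (B = (-313/126 + (-6 + 6*2))² = (-313/126 + (-6 + 12))² = (-313/126 + 6)² = (443/126)² = 196249/15876 ≈ 12.361)
-8741 + B = -8741 + 196249/15876 = -138575867/15876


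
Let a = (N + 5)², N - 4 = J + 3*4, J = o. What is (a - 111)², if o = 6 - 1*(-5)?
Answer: 833569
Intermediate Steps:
o = 11 (o = 6 + 5 = 11)
J = 11
N = 27 (N = 4 + (11 + 3*4) = 4 + (11 + 12) = 4 + 23 = 27)
a = 1024 (a = (27 + 5)² = 32² = 1024)
(a - 111)² = (1024 - 111)² = 913² = 833569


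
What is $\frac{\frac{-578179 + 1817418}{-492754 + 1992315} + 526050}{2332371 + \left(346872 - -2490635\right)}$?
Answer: $\frac{788845303289}{7752547423558} \approx 0.10175$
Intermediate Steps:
$\frac{\frac{-578179 + 1817418}{-492754 + 1992315} + 526050}{2332371 + \left(346872 - -2490635\right)} = \frac{\frac{1239239}{1499561} + 526050}{2332371 + \left(346872 + 2490635\right)} = \frac{1239239 \cdot \frac{1}{1499561} + 526050}{2332371 + 2837507} = \frac{\frac{1239239}{1499561} + 526050}{5169878} = \frac{788845303289}{1499561} \cdot \frac{1}{5169878} = \frac{788845303289}{7752547423558}$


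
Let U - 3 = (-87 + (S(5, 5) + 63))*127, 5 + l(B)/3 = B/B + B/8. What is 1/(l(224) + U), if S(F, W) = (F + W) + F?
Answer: -1/1068 ≈ -0.00093633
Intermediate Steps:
S(F, W) = W + 2*F
l(B) = -12 + 3*B/8 (l(B) = -15 + 3*(B/B + B/8) = -15 + 3*(1 + B*(1/8)) = -15 + 3*(1 + B/8) = -15 + (3 + 3*B/8) = -12 + 3*B/8)
U = -1140 (U = 3 + (-87 + ((5 + 2*5) + 63))*127 = 3 + (-87 + ((5 + 10) + 63))*127 = 3 + (-87 + (15 + 63))*127 = 3 + (-87 + 78)*127 = 3 - 9*127 = 3 - 1143 = -1140)
1/(l(224) + U) = 1/((-12 + (3/8)*224) - 1140) = 1/((-12 + 84) - 1140) = 1/(72 - 1140) = 1/(-1068) = -1/1068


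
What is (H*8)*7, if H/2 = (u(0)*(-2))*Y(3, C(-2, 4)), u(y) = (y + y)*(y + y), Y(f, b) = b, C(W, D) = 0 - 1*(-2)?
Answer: 0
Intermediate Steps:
C(W, D) = 2 (C(W, D) = 0 + 2 = 2)
u(y) = 4*y**2 (u(y) = (2*y)*(2*y) = 4*y**2)
H = 0 (H = 2*(((4*0**2)*(-2))*2) = 2*(((4*0)*(-2))*2) = 2*((0*(-2))*2) = 2*(0*2) = 2*0 = 0)
(H*8)*7 = (0*8)*7 = 0*7 = 0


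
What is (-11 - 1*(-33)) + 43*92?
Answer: 3978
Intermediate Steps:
(-11 - 1*(-33)) + 43*92 = (-11 + 33) + 3956 = 22 + 3956 = 3978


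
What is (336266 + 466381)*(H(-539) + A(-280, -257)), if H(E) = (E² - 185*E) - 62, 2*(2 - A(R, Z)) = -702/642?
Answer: 67019243426307/214 ≈ 3.1317e+11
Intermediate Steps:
A(R, Z) = 545/214 (A(R, Z) = 2 - (-351)/642 = 2 - ½*(-117/107) = 2 + 117/214 = 545/214)
H(E) = -62 + E² - 185*E
(336266 + 466381)*(H(-539) + A(-280, -257)) = (336266 + 466381)*((-62 + (-539)² - 185*(-539)) + 545/214) = 802647*((-62 + 290521 + 99715) + 545/214) = 802647*(390174 + 545/214) = 802647*(83497781/214) = 67019243426307/214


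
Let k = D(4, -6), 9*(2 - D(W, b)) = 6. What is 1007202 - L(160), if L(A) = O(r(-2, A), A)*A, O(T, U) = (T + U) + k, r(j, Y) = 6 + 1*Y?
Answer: 2864486/3 ≈ 9.5483e+5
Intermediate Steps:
D(W, b) = 4/3 (D(W, b) = 2 - 1/9*6 = 2 - 2/3 = 4/3)
k = 4/3 ≈ 1.3333
r(j, Y) = 6 + Y
O(T, U) = 4/3 + T + U (O(T, U) = (T + U) + 4/3 = 4/3 + T + U)
L(A) = A*(22/3 + 2*A) (L(A) = (4/3 + (6 + A) + A)*A = (22/3 + 2*A)*A = A*(22/3 + 2*A))
1007202 - L(160) = 1007202 - 2*160*(11 + 3*160)/3 = 1007202 - 2*160*(11 + 480)/3 = 1007202 - 2*160*491/3 = 1007202 - 1*157120/3 = 1007202 - 157120/3 = 2864486/3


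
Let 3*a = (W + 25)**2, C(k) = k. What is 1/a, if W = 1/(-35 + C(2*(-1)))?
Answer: 1369/284592 ≈ 0.0048104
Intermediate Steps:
W = -1/37 (W = 1/(-35 + 2*(-1)) = 1/(-35 - 2) = 1/(-37) = -1/37 ≈ -0.027027)
a = 284592/1369 (a = (-1/37 + 25)**2/3 = (924/37)**2/3 = (1/3)*(853776/1369) = 284592/1369 ≈ 207.88)
1/a = 1/(284592/1369) = 1369/284592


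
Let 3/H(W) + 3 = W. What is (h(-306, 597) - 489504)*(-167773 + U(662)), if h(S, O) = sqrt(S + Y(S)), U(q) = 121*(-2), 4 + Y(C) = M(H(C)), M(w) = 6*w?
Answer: 82244014560 - 1344120*I*sqrt(51397)/103 ≈ 8.2244e+10 - 2.9585e+6*I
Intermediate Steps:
H(W) = 3/(-3 + W)
Y(C) = -4 + 18/(-3 + C) (Y(C) = -4 + 6*(3/(-3 + C)) = -4 + 18/(-3 + C))
U(q) = -242
h(S, O) = sqrt(S + 2*(15 - 2*S)/(-3 + S))
(h(-306, 597) - 489504)*(-167773 + U(662)) = (sqrt((18 + (-4 - 306)*(-3 - 306))/(-3 - 306)) - 489504)*(-167773 - 242) = (sqrt((18 - 310*(-309))/(-309)) - 489504)*(-168015) = (sqrt(-(18 + 95790)/309) - 489504)*(-168015) = (sqrt(-1/309*95808) - 489504)*(-168015) = (sqrt(-31936/103) - 489504)*(-168015) = (8*I*sqrt(51397)/103 - 489504)*(-168015) = (-489504 + 8*I*sqrt(51397)/103)*(-168015) = 82244014560 - 1344120*I*sqrt(51397)/103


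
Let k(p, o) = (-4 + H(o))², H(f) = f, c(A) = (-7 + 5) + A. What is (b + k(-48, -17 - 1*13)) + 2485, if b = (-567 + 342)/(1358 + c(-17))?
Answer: 4875074/1339 ≈ 3640.8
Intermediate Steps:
c(A) = -2 + A
b = -225/1339 (b = (-567 + 342)/(1358 + (-2 - 17)) = -225/(1358 - 19) = -225/1339 ≈ -0.16804)
k(p, o) = (-4 + o)²
(b + k(-48, -17 - 1*13)) + 2485 = (-225/1339 + (-4 + (-17 - 1*13))²) + 2485 = (-225/1339 + (-4 + (-17 - 13))²) + 2485 = (-225/1339 + (-4 - 30)²) + 2485 = (-225/1339 + (-34)²) + 2485 = (-225/1339 + 1156) + 2485 = 1547659/1339 + 2485 = 4875074/1339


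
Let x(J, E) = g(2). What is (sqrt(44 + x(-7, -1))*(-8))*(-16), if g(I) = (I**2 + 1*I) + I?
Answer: 256*sqrt(13) ≈ 923.02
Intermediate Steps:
g(I) = I**2 + 2*I (g(I) = (I**2 + I) + I = (I + I**2) + I = I**2 + 2*I)
x(J, E) = 8 (x(J, E) = 2*(2 + 2) = 2*4 = 8)
(sqrt(44 + x(-7, -1))*(-8))*(-16) = (sqrt(44 + 8)*(-8))*(-16) = (sqrt(52)*(-8))*(-16) = ((2*sqrt(13))*(-8))*(-16) = -16*sqrt(13)*(-16) = 256*sqrt(13)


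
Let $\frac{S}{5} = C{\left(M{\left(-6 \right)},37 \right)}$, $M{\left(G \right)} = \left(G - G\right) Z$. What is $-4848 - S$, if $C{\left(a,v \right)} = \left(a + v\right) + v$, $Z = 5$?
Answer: $-5218$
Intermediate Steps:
$M{\left(G \right)} = 0$ ($M{\left(G \right)} = \left(G - G\right) 5 = 0 \cdot 5 = 0$)
$C{\left(a,v \right)} = a + 2 v$
$S = 370$ ($S = 5 \left(0 + 2 \cdot 37\right) = 5 \left(0 + 74\right) = 5 \cdot 74 = 370$)
$-4848 - S = -4848 - 370 = -5218$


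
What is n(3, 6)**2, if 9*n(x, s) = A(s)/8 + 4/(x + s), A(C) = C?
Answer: 1849/104976 ≈ 0.017614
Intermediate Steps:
n(x, s) = s/72 + 4/(9*(s + x)) (n(x, s) = (s/8 + 4/(x + s))/9 = (s*(1/8) + 4/(s + x))/9 = (s/8 + 4/(s + x))/9 = (4/(s + x) + s/8)/9 = s/72 + 4/(9*(s + x)))
n(3, 6)**2 = ((32 + 6**2 + 6*3)/(72*(6 + 3)))**2 = ((1/72)*(32 + 36 + 18)/9)**2 = ((1/72)*(1/9)*86)**2 = (43/324)**2 = 1849/104976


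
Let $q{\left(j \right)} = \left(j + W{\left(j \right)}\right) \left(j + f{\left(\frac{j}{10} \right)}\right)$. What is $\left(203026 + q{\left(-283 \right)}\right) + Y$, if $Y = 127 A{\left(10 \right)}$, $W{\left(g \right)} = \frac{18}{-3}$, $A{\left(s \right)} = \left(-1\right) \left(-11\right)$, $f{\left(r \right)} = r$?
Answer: $\frac{2943887}{10} \approx 2.9439 \cdot 10^{5}$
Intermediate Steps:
$A{\left(s \right)} = 11$
$W{\left(g \right)} = -6$ ($W{\left(g \right)} = 18 \left(- \frac{1}{3}\right) = -6$)
$Y = 1397$ ($Y = 127 \cdot 11 = 1397$)
$q{\left(j \right)} = \frac{11 j \left(-6 + j\right)}{10}$ ($q{\left(j \right)} = \left(j - 6\right) \left(j + \frac{j}{10}\right) = \left(-6 + j\right) \left(j + j \frac{1}{10}\right) = \left(-6 + j\right) \left(j + \frac{j}{10}\right) = \left(-6 + j\right) \frac{11 j}{10} = \frac{11 j \left(-6 + j\right)}{10}$)
$\left(203026 + q{\left(-283 \right)}\right) + Y = \left(203026 + \frac{11}{10} \left(-283\right) \left(-6 - 283\right)\right) + 1397 = \left(203026 + \frac{11}{10} \left(-283\right) \left(-289\right)\right) + 1397 = \left(203026 + \frac{899657}{10}\right) + 1397 = \frac{2929917}{10} + 1397 = \frac{2943887}{10}$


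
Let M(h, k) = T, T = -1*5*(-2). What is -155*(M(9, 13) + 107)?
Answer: -18135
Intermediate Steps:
T = 10 (T = -5*(-2) = 10)
M(h, k) = 10
-155*(M(9, 13) + 107) = -155*(10 + 107) = -155*117 = -18135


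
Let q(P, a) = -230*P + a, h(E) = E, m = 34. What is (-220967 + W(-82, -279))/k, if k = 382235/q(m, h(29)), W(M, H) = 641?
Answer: 245222838/54605 ≈ 4490.9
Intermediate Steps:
q(P, a) = a - 230*P
k = -54605/1113 (k = 382235/(29 - 230*34) = 382235/(29 - 7820) = 382235/(-7791) = 382235*(-1/7791) = -54605/1113 ≈ -49.061)
(-220967 + W(-82, -279))/k = (-220967 + 641)/(-54605/1113) = -220326*(-1113/54605) = 245222838/54605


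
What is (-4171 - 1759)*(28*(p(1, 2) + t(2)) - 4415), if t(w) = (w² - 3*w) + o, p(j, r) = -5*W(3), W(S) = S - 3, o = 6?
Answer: 25516790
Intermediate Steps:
W(S) = -3 + S
p(j, r) = 0 (p(j, r) = -5*(-3 + 3) = -5*0 = 0)
t(w) = 6 + w² - 3*w (t(w) = (w² - 3*w) + 6 = 6 + w² - 3*w)
(-4171 - 1759)*(28*(p(1, 2) + t(2)) - 4415) = (-4171 - 1759)*(28*(0 + (6 + 2² - 3*2)) - 4415) = -5930*(28*(0 + (6 + 4 - 6)) - 4415) = -5930*(28*(0 + 4) - 4415) = -5930*(28*4 - 4415) = -5930*(112 - 4415) = -5930*(-4303) = 25516790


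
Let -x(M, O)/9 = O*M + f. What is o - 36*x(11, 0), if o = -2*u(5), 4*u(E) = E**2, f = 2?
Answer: 1271/2 ≈ 635.50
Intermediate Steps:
x(M, O) = -18 - 9*M*O (x(M, O) = -9*(O*M + 2) = -9*(M*O + 2) = -9*(2 + M*O) = -18 - 9*M*O)
u(E) = E**2/4
o = -25/2 (o = -5**2/2 = -25/2 ≈ -12.500)
o - 36*x(11, 0) = -25/2 - 36*(-18 - 9*11*0) = -25/2 - 36*(-18 + 0) = -25/2 - 36*(-18) = -25/2 + 648 = 1271/2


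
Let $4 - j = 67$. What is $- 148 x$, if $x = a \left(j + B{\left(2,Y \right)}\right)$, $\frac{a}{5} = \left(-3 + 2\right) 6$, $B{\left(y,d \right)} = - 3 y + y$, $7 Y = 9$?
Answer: $-297480$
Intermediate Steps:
$Y = \frac{9}{7}$ ($Y = \frac{1}{7} \cdot 9 = \frac{9}{7} \approx 1.2857$)
$B{\left(y,d \right)} = - 2 y$
$a = -30$ ($a = 5 \left(-3 + 2\right) 6 = 5 \left(\left(-1\right) 6\right) = 5 \left(-6\right) = -30$)
$j = -63$ ($j = 4 - 67 = -63$)
$x = 2010$ ($x = - 30 \left(-63 - 4\right) = \left(-30\right) \left(-67\right) = 2010$)
$- 148 x = \left(-148\right) 2010 = -297480$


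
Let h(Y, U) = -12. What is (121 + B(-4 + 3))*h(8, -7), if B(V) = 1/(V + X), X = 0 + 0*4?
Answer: -1440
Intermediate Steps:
X = 0 (X = 0 + 0 = 0)
B(V) = 1/V (B(V) = 1/(V + 0) = 1/V)
(121 + B(-4 + 3))*h(8, -7) = (121 + 1/(-4 + 3))*(-12) = (121 + 1/(-1))*(-12) = (121 - 1)*(-12) = 120*(-12) = -1440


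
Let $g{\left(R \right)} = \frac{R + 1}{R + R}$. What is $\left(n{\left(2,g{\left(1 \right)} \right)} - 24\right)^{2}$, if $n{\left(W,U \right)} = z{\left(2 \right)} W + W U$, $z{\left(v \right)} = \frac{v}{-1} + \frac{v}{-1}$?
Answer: $900$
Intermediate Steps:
$z{\left(v \right)} = - 2 v$ ($z{\left(v \right)} = v \left(-1\right) + v \left(-1\right) = - v - v = - 2 v$)
$g{\left(R \right)} = \frac{1 + R}{2 R}$
$n{\left(W,U \right)} = - 4 W + U W$ ($n{\left(W,U \right)} = \left(-2\right) 2 W + W U = - 4 W + U W$)
$\left(n{\left(2,g{\left(1 \right)} \right)} - 24\right)^{2} = \left(2 \left(-4 + \frac{1 + 1}{2 \cdot 1}\right) - 24\right)^{2} = \left(2 \left(-4 + \frac{1}{2} \cdot 1 \cdot 2\right) - 24\right)^{2} = \left(2 \left(-4 + 1\right) - 24\right)^{2} = \left(2 \left(-3\right) - 24\right)^{2} = \left(-6 - 24\right)^{2} = \left(-30\right)^{2} = 900$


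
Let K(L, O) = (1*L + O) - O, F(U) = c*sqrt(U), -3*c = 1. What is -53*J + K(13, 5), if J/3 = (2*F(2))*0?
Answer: 13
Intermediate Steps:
c = -1/3 (c = -1/3*1 = -1/3 ≈ -0.33333)
F(U) = -sqrt(U)/3
K(L, O) = L (K(L, O) = (L + O) - O = L)
J = 0 (J = 3*((2*(-sqrt(2)/3))*0) = 3*(-2*sqrt(2)/3*0) = 3*0 = 0)
-53*J + K(13, 5) = -53*0 + 13 = 0 + 13 = 13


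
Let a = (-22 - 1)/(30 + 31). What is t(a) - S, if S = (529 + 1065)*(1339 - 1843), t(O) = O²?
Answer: 2989362625/3721 ≈ 8.0338e+5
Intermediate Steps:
a = -23/61 ≈ -0.37705
S = -803376 (S = 1594*(-504) = -803376)
t(a) - S = (-23/61)² - 1*(-803376) = 529/3721 + 803376 = 2989362625/3721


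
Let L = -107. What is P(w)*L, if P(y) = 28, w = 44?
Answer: -2996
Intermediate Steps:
P(w)*L = 28*(-107) = -2996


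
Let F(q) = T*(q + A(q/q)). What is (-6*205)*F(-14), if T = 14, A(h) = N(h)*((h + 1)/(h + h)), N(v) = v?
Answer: 223860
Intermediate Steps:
A(h) = ½ + h/2 (A(h) = h*((h + 1)/(h + h)) = h*((1 + h)/((2*h))) = h*((1 + h)*(1/(2*h))) = h*((1 + h)/(2*h)) = ½ + h/2)
F(q) = 14 + 14*q (F(q) = 14*(q + (½ + (q/q)/2)) = 14*(q + (½ + (½)*1)) = 14*(q + (½ + ½)) = 14*(q + 1) = 14*(1 + q) = 14 + 14*q)
(-6*205)*F(-14) = (-6*205)*(14 + 14*(-14)) = -1230*(14 - 196) = -1230*(-182) = 223860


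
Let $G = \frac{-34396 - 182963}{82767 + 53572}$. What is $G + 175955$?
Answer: $\frac{23989311386}{136339} \approx 1.7595 \cdot 10^{5}$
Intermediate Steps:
$G = - \frac{217359}{136339} \approx -1.5943$
$G + 175955 = - \frac{217359}{136339} + 175955 = \frac{23989311386}{136339}$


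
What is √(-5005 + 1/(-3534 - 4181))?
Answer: 2*I*√74475934710/7715 ≈ 70.746*I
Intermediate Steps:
√(-5005 + 1/(-3534 - 4181)) = √(-5005 + 1/(-7715)) = √(-5005 - 1/7715) = √(-38613576/7715) = 2*I*√74475934710/7715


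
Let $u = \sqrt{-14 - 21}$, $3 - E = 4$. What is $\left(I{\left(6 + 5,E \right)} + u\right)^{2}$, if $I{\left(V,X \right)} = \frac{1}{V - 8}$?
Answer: $- \frac{314}{9} + \frac{2 i \sqrt{35}}{3} \approx -34.889 + 3.9441 i$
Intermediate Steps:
$E = -1$ ($E = 3 - 4 = -1$)
$I{\left(V,X \right)} = \frac{1}{-8 + V}$
$u = i \sqrt{35}$ ($u = \sqrt{-35} = i \sqrt{35} \approx 5.9161 i$)
$\left(I{\left(6 + 5,E \right)} + u\right)^{2} = \left(\frac{1}{-8 + \left(6 + 5\right)} + i \sqrt{35}\right)^{2} = \left(\frac{1}{-8 + 11} + i \sqrt{35}\right)^{2} = \left(\frac{1}{3} + i \sqrt{35}\right)^{2}$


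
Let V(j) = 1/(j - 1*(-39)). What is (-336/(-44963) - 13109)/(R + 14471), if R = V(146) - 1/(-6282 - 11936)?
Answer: -1986538664948230/2192938306123179 ≈ -0.90588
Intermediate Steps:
V(j) = 1/(39 + j) (V(j) = 1/(j + 39) = 1/(39 + j))
R = 18403/3370330 (R = 1/(39 + 146) - 1/(-6282 - 11936) = 1/185 - 1/(-18218) = 1/185 - 1*(-1/18218) = 1/185 + 1/18218 = 18403/3370330 ≈ 0.0054603)
(-336/(-44963) - 13109)/(R + 14471) = (-336/(-44963) - 13109)/(18403/3370330 + 14471) = (-336*(-1/44963) - 13109)/(48772063833/3370330) = (336/44963 - 13109)*(3370330/48772063833) = -589419631/44963*3370330/48772063833 = -1986538664948230/2192938306123179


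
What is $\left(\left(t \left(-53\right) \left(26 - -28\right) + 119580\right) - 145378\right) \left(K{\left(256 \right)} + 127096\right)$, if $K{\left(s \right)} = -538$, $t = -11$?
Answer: $719355672$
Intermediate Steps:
$\left(\left(t \left(-53\right) \left(26 - -28\right) + 119580\right) - 145378\right) \left(K{\left(256 \right)} + 127096\right) = \left(\left(\left(-11\right) \left(-53\right) \left(26 - -28\right) + 119580\right) - 145378\right) \left(-538 + 127096\right) = \left(\left(583 \left(26 + 28\right) + 119580\right) - 145378\right) 126558 = \left(\left(583 \cdot 54 + 119580\right) - 145378\right) 126558 = \left(\left(31482 + 119580\right) - 145378\right) 126558 = \left(151062 - 145378\right) 126558 = 5684 \cdot 126558 = 719355672$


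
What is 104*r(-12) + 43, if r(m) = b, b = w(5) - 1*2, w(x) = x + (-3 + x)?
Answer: 563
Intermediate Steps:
w(x) = -3 + 2*x
b = 5 (b = (-3 + 2*5) - 1*2 = (-3 + 10) - 2 = 7 - 2 = 5)
r(m) = 5
104*r(-12) + 43 = 104*5 + 43 = 520 + 43 = 563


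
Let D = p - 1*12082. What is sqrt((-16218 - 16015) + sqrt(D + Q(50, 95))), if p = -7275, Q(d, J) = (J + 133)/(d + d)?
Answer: sqrt(-805825 + 10*I*sqrt(120967))/5 ≈ 0.38745 + 179.54*I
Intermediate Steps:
Q(d, J) = (133 + J)/(2*d) (Q(d, J) = (133 + J)/((2*d)) = (133 + J)*(1/(2*d)) = (133 + J)/(2*d))
D = -19357 (D = -7275 - 1*12082 = -7275 - 12082 = -19357)
sqrt((-16218 - 16015) + sqrt(D + Q(50, 95))) = sqrt((-16218 - 16015) + sqrt(-19357 + (1/2)*(133 + 95)/50)) = sqrt(-32233 + sqrt(-19357 + (1/2)*(1/50)*228)) = sqrt(-32233 + sqrt(-19357 + 57/25)) = sqrt(-32233 + sqrt(-483868/25)) = sqrt(-32233 + 2*I*sqrt(120967)/5)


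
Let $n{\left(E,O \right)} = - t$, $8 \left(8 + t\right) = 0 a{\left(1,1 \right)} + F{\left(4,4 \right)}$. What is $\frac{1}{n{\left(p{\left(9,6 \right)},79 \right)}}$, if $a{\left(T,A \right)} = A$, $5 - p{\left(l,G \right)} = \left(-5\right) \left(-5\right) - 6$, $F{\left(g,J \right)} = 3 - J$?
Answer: $\frac{8}{65} \approx 0.12308$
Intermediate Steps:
$p{\left(l,G \right)} = -14$ ($p{\left(l,G \right)} = 5 - \left(\left(-5\right) \left(-5\right) - 6\right) = 5 - \left(25 - 6\right) = 5 - 19 = -14$)
$t = - \frac{65}{8}$ ($t = -8 + \frac{0 \cdot 1 + \left(3 - 4\right)}{8} = -8 + \frac{0 + \left(3 - 4\right)}{8} = -8 + \frac{0 - 1}{8} = -8 + \frac{1}{8} \left(-1\right) = -8 - \frac{1}{8} = - \frac{65}{8} \approx -8.125$)
$n{\left(E,O \right)} = \frac{65}{8}$ ($n{\left(E,O \right)} = \left(-1\right) \left(- \frac{65}{8}\right) = \frac{65}{8}$)
$\frac{1}{n{\left(p{\left(9,6 \right)},79 \right)}} = \frac{1}{\frac{65}{8}} = \frac{8}{65}$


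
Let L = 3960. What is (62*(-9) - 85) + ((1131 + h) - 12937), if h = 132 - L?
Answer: -16277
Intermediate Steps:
h = -3828 (h = 132 - 1*3960 = 132 - 3960 = -3828)
(62*(-9) - 85) + ((1131 + h) - 12937) = (62*(-9) - 85) + ((1131 - 3828) - 12937) = (-558 - 85) + (-2697 - 12937) = -643 - 15634 = -16277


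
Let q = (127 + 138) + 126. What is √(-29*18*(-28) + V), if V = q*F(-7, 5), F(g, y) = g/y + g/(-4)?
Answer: √1475285/10 ≈ 121.46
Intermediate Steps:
F(g, y) = -g/4 + g/y (F(g, y) = g/y + g*(-¼) = g/y - g/4 = -g/4 + g/y)
q = 391 (q = 265 + 126 = 391)
V = 2737/20 (V = 391*(-¼*(-7) - 7/5) = 391*(7/4 - 7*⅕) = 391*(7/4 - 7/5) = 391*(7/20) = 2737/20 ≈ 136.85)
√(-29*18*(-28) + V) = √(-29*18*(-28) + 2737/20) = √(-522*(-28) + 2737/20) = √(14616 + 2737/20) = √(295057/20) = √1475285/10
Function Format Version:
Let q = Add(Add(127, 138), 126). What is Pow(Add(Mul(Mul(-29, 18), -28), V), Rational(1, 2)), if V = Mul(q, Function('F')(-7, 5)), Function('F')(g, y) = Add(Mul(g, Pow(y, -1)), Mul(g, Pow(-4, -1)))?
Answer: Mul(Rational(1, 10), Pow(1475285, Rational(1, 2))) ≈ 121.46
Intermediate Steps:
Function('F')(g, y) = Add(Mul(Rational(-1, 4), g), Mul(g, Pow(y, -1))) (Function('F')(g, y) = Add(Mul(g, Pow(y, -1)), Mul(g, Rational(-1, 4))) = Add(Mul(g, Pow(y, -1)), Mul(Rational(-1, 4), g)) = Add(Mul(Rational(-1, 4), g), Mul(g, Pow(y, -1))))
q = 391 (q = Add(265, 126) = 391)
V = Rational(2737, 20) (V = Mul(391, Add(Mul(Rational(-1, 4), -7), Mul(-7, Pow(5, -1)))) = Mul(391, Add(Rational(7, 4), Mul(-7, Rational(1, 5)))) = Mul(391, Add(Rational(7, 4), Rational(-7, 5))) = Mul(391, Rational(7, 20)) = Rational(2737, 20) ≈ 136.85)
Pow(Add(Mul(Mul(-29, 18), -28), V), Rational(1, 2)) = Pow(Add(Mul(Mul(-29, 18), -28), Rational(2737, 20)), Rational(1, 2)) = Pow(Add(Mul(-522, -28), Rational(2737, 20)), Rational(1, 2)) = Pow(Add(14616, Rational(2737, 20)), Rational(1, 2)) = Pow(Rational(295057, 20), Rational(1, 2)) = Mul(Rational(1, 10), Pow(1475285, Rational(1, 2)))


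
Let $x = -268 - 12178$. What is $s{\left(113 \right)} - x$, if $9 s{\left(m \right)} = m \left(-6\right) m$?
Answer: $\frac{11800}{3} \approx 3933.3$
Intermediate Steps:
$x = -12446$ ($x = -268 - 12178 = -12446$)
$s{\left(m \right)} = - \frac{2 m^{2}}{3}$ ($s{\left(m \right)} = \frac{m \left(-6\right) m}{9} = \frac{- 6 m m}{9} = \frac{\left(-6\right) m^{2}}{9} = - \frac{2 m^{2}}{3}$)
$s{\left(113 \right)} - x = - \frac{2 \cdot 113^{2}}{3} - -12446 = \left(- \frac{2}{3}\right) 12769 + 12446 = - \frac{25538}{3} + 12446 = \frac{11800}{3}$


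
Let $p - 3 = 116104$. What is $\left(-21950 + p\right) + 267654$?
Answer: $361811$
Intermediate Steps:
$p = 116107$ ($p = 3 + 116104 = 116107$)
$\left(-21950 + p\right) + 267654 = \left(-21950 + 116107\right) + 267654 = 94157 + 267654 = 361811$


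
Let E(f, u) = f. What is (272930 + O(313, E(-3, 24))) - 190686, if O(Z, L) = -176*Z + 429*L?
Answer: 25869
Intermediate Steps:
(272930 + O(313, E(-3, 24))) - 190686 = (272930 + (-176*313 + 429*(-3))) - 190686 = (272930 + (-55088 - 1287)) - 190686 = (272930 - 56375) - 190686 = 216555 - 190686 = 25869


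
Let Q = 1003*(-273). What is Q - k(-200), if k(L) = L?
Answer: -273619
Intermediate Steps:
Q = -273819
Q - k(-200) = -273819 - 1*(-200) = -273819 + 200 = -273619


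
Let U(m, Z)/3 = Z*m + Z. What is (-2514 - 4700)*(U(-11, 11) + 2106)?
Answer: -12812064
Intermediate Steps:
U(m, Z) = 3*Z + 3*Z*m (U(m, Z) = 3*(Z*m + Z) = 3*(Z + Z*m) = 3*Z + 3*Z*m)
(-2514 - 4700)*(U(-11, 11) + 2106) = (-2514 - 4700)*(3*11*(1 - 11) + 2106) = -7214*(3*11*(-10) + 2106) = -7214*(-330 + 2106) = -7214*1776 = -12812064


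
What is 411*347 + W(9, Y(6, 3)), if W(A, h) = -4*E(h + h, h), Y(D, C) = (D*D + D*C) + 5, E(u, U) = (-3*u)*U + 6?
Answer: 226137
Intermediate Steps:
E(u, U) = 6 - 3*U*u (E(u, U) = -3*U*u + 6 = 6 - 3*U*u)
Y(D, C) = 5 + D**2 + C*D (Y(D, C) = (D**2 + C*D) + 5 = 5 + D**2 + C*D)
W(A, h) = -24 + 24*h**2 (W(A, h) = -4*(6 - 3*h*(h + h)) = -4*(6 - 3*h*2*h) = -4*(6 - 6*h**2) = -24 + 24*h**2)
411*347 + W(9, Y(6, 3)) = 411*347 + (-24 + 24*(5 + 6**2 + 3*6)**2) = 142617 + (-24 + 24*(5 + 36 + 18)**2) = 142617 + (-24 + 24*59**2) = 142617 + (-24 + 24*3481) = 142617 + (-24 + 83544) = 142617 + 83520 = 226137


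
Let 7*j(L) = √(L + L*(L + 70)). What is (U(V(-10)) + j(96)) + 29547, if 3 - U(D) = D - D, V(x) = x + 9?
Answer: 29550 + 4*√1002/7 ≈ 29568.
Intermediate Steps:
V(x) = 9 + x
U(D) = 3 (U(D) = 3 - (D - D) = 3 - 1*0 = 3 + 0 = 3)
j(L) = √(L + L*(70 + L))/7 (j(L) = √(L + L*(L + 70))/7 = √(L + L*(70 + L))/7)
(U(V(-10)) + j(96)) + 29547 = (3 + √(96*(71 + 96))/7) + 29547 = (3 + √(96*167)/7) + 29547 = (3 + √16032/7) + 29547 = (3 + (4*√1002)/7) + 29547 = (3 + 4*√1002/7) + 29547 = 29550 + 4*√1002/7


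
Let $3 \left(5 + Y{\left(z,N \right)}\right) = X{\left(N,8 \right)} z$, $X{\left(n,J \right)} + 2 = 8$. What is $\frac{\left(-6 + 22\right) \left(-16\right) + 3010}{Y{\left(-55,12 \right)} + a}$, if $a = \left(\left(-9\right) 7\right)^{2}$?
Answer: $\frac{1377}{1927} \approx 0.71458$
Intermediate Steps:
$X{\left(n,J \right)} = 6$ ($X{\left(n,J \right)} = -2 + 8 = 6$)
$Y{\left(z,N \right)} = -5 + 2 z$ ($Y{\left(z,N \right)} = -5 + \frac{6 z}{3} = -5 + 2 z$)
$a = 3969$ ($a = \left(-63\right)^{2} = 3969$)
$\frac{\left(-6 + 22\right) \left(-16\right) + 3010}{Y{\left(-55,12 \right)} + a} = \frac{\left(-6 + 22\right) \left(-16\right) + 3010}{\left(-5 + 2 \left(-55\right)\right) + 3969} = \frac{16 \left(-16\right) + 3010}{\left(-5 - 110\right) + 3969} = \frac{-256 + 3010}{-115 + 3969} = \frac{2754}{3854} = 2754 \cdot \frac{1}{3854} = \frac{1377}{1927}$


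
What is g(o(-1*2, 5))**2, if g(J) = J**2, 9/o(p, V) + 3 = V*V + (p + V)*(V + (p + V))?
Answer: 6561/4477456 ≈ 0.0014653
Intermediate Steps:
o(p, V) = 9/(-3 + V**2 + (V + p)*(p + 2*V)) (o(p, V) = 9/(-3 + (V*V + (p + V)*(V + (p + V)))) = 9/(-3 + (V**2 + (V + p)*(V + (V + p)))) = 9/(-3 + (V**2 + (V + p)*(p + 2*V))) = 9/(-3 + V**2 + (V + p)*(p + 2*V)))
g(o(-1*2, 5))**2 = ((9/(-3 + (-1*2)**2 + 3*5**2 + 3*5*(-1*2)))**2)**2 = ((9/(-3 + (-2)**2 + 3*25 + 3*5*(-2)))**2)**2 = ((9/(-3 + 4 + 75 - 30))**2)**2 = ((9/46)**2)**2 = (81/2116)**2 = 6561/4477456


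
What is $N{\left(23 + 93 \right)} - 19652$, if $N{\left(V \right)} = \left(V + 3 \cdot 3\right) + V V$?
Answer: $-6071$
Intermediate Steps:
$N{\left(V \right)} = 9 + V + V^{2}$ ($N{\left(V \right)} = \left(V + 9\right) + V^{2} = \left(9 + V\right) + V^{2} = 9 + V + V^{2}$)
$N{\left(23 + 93 \right)} - 19652 = \left(9 + \left(23 + 93\right) + \left(23 + 93\right)^{2}\right) - 19652 = \left(9 + 116 + 116^{2}\right) - 19652 = \left(9 + 116 + 13456\right) - 19652 = 13581 - 19652 = -6071$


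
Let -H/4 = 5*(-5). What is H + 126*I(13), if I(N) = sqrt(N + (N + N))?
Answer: 100 + 126*sqrt(39) ≈ 886.87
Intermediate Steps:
H = 100 (H = -20*(-5) = -4*(-25) = 100)
I(N) = sqrt(3)*sqrt(N) (I(N) = sqrt(N + 2*N) = sqrt(3*N) = sqrt(3)*sqrt(N))
H + 126*I(13) = 100 + 126*(sqrt(3)*sqrt(13)) = 100 + 126*sqrt(39)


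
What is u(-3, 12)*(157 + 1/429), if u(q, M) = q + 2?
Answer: -67354/429 ≈ -157.00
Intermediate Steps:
u(q, M) = 2 + q
u(-3, 12)*(157 + 1/429) = (2 - 3)*(157 + 1/429) = -(157 + 1/429) = -1*67354/429 = -67354/429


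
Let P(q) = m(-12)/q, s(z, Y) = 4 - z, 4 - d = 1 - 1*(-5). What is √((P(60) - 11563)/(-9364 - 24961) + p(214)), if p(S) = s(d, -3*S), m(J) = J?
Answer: √7466140590/34325 ≈ 2.5173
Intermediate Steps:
d = -2 (d = 4 - (1 - 1*(-5)) = 4 - (1 + 5) = 4 - 1*6 = 4 - 6 = -2)
p(S) = 6 (p(S) = 4 - 1*(-2) = 4 + 2 = 6)
P(q) = -12/q
√((P(60) - 11563)/(-9364 - 24961) + p(214)) = √((-12/60 - 11563)/(-9364 - 24961) + 6) = √((-12*1/60 - 11563)/(-34325) + 6) = √((-⅕ - 11563)*(-1/34325) + 6) = √(-57816/5*(-1/34325) + 6) = √(57816/171625 + 6) = √(1087566/171625) = √7466140590/34325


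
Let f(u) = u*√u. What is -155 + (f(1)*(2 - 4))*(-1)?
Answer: -153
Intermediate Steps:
f(u) = u^(3/2)
-155 + (f(1)*(2 - 4))*(-1) = -155 + (1^(3/2)*(2 - 4))*(-1) = -155 + (1*(-2))*(-1) = -155 - 2*(-1) = -155 + 2 = -153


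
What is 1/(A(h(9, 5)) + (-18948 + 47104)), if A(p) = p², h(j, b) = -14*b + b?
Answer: 1/32381 ≈ 3.0882e-5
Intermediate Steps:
h(j, b) = -13*b
1/(A(h(9, 5)) + (-18948 + 47104)) = 1/((-13*5)² + (-18948 + 47104)) = 1/((-65)² + 28156) = 1/(4225 + 28156) = 1/32381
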